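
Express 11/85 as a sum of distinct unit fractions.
1/8 + 1/227 + 1/154360

Greedy algorithm:
11/85: ceiling(85/11) = 8, use 1/8
3/680: ceiling(680/3) = 227, use 1/227
1/154360: ceiling(154360/1) = 154360, use 1/154360
Result: 11/85 = 1/8 + 1/227 + 1/154360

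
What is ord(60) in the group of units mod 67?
33

67 is prime, so ord(60) divides φ(67) = 66.
Divisors of 66: 1, 2, 3, 6, 11, 22, 33, 66.
Repeated squaring: 60^1 ≡ 60, 60^2 ≡ 49, 60^4 ≡ 56, 60^8 ≡ 54, 60^16 ≡ 35, 60^32 ≡ 19, 60^64 ≡ 26 (mod 67).
Test 60^d mod 67 for each divisor d in increasing order:
60^1 ≡ 60
60^2 ≡ 49
60^3 = 60^2·60^1 ≡ 59
60^6 = 60^4·60^2 ≡ 64
60^11 = 60^8·60^2·60^1 ≡ 37
60^22 = 60^16·60^4·60^2 ≡ 29
60^33 = 60^32·60^1 ≡ 1  ← first divisor giving 1
The order is 33.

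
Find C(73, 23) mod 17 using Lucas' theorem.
0

Using Lucas' theorem:
Write n=73 and k=23 in base 17:
n in base 17: [4, 5]
k in base 17: [1, 6]
C(73,23) mod 17 = ∏ C(n_i, k_i) mod 17
Digit binomials (mod 17): C(4,1) = 4; C(5,6) = 0 (k_i > n_i)
Product: 4 × 0 = 0 ≡ 0 (mod 17)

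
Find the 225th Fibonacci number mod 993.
667

Matrix identity: Q^n = [[F_(n+1), F_n], [F_n, F_(n-1)]] with Q = [[1,1],[1,0]].
n = 225 = 11100001₂. Square-and-multiply, entries mod 993:
Q^1 = [[1,1],[1,0]]
Q^3 = (Q^1)²·Q = [[3,2],[2,1]]
Q^7 = (Q^3)²·Q = [[21,13],[13,8]]
Q^14 = (Q^7)² = [[610,377],[377,233]]
Q^28 = (Q^14)² = [[848,51],[51,797]]
Q^56 = (Q^28)² = [[787,483],[483,304]]
Q^112 = (Q^56)² = [[664,663],[663,1]]
Q^225 = (Q^112)²·Q = [[670,667],[667,3]]
F_225 mod 993 = Q^225[0][1] = 667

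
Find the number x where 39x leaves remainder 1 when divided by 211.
92

gcd(39, 211) = 1, so the inverse exists.
Extended Euclidean algorithm on (211, 39):
211 = 5 × 39 + 16  ⟹  16 = (1)·211 + (-5)·39
39 = 2 × 16 + 7  ⟹  7 = (-2)·211 + (11)·39
16 = 2 × 7 + 2  ⟹  2 = (5)·211 + (-27)·39
7 = 3 × 2 + 1  ⟹  1 = (-17)·211 + (92)·39
So (92)·39 ≡ 1 (mod 211), i.e. 39^(-1) ≡ 92 (mod 211).
Check: 39 × 92 = 3588 ≡ 1 (mod 211)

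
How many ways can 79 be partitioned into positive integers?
13848650

p(n) counts ways to write n as a sum of positive integers (order ignored).
Euler's pentagonal recurrence: p(k) = p(k-1) + p(k-2) - p(k-5) - p(k-7) + p(k-12) + p(k-15) - ... (offsets j(3j∓1)/2, signs ++--, p(0)=1, p(<0)=0).
DP table for k = 0..78: p(0)=1, p(1)=1, p(2)=2, p(3)=3, p(4)=5, p(5)=7, p(6)=11, p(7)=15, p(8)=22, p(9)=30, p(10)=42, p(11)=56, p(12)=77, p(13)=101, p(14)=135, p(15)=176, p(16)=231, p(17)=297, p(18)=385, p(19)=490, p(20)=627, p(21)=792, p(22)=1002, p(23)=1255, p(24)=1575, p(25)=1958, p(26)=2436, p(27)=3010, p(28)=3718, p(29)=4565, p(30)=5604, p(31)=6842, p(32)=8349, p(33)=10143, p(34)=12310, p(35)=14883, p(36)=17977, p(37)=21637, p(38)=26015, p(39)=31185, p(40)=37338, p(41)=44583, p(42)=53174, p(43)=63261, p(44)=75175, p(45)=89134, p(46)=105558, p(47)=124754, p(48)=147273, p(49)=173525, p(50)=204226, p(51)=239943, p(52)=281589, p(53)=329931, p(54)=386155, p(55)=451276, p(56)=526823, p(57)=614154, p(58)=715220, p(59)=831820, p(60)=966467, p(61)=1121505, p(62)=1300156, p(63)=1505499, p(64)=1741630, p(65)=2012558, p(66)=2323520, p(67)=2679689, p(68)=3087735, p(69)=3554345, p(70)=4087968, p(71)=4697205, p(72)=5392783, p(73)=6185689, p(74)=7089500, p(75)=8118264, p(76)=9289091, p(77)=10619863, p(78)=12132164.
Final step: p(79) = p(78) + p(77) - p(74) - p(72) + p(67) + p(64) - p(57) - p(53) + p(44) + p(39) - p(28) - p(22) + p(9) + p(2)
= 12132164 + 10619863 - 7089500 - 5392783 + 2679689 + 1741630 - 614154 - 329931 + 75175 + 31185 - 3718 - 1002 + 30 + 2
= 13848650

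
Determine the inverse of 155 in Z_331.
126

gcd(155, 331) = 1, so the inverse exists.
Extended Euclidean algorithm on (331, 155):
331 = 2 × 155 + 21  ⟹  21 = (1)·331 + (-2)·155
155 = 7 × 21 + 8  ⟹  8 = (-7)·331 + (15)·155
21 = 2 × 8 + 5  ⟹  5 = (15)·331 + (-32)·155
8 = 1 × 5 + 3  ⟹  3 = (-22)·331 + (47)·155
5 = 1 × 3 + 2  ⟹  2 = (37)·331 + (-79)·155
3 = 1 × 2 + 1  ⟹  1 = (-59)·331 + (126)·155
So (126)·155 ≡ 1 (mod 331), i.e. 155^(-1) ≡ 126 (mod 331).
Check: 155 × 126 = 19530 ≡ 1 (mod 331)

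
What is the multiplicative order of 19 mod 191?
190

191 is prime, so ord(19) divides φ(191) = 190.
Divisors of 190: 1, 2, 5, 10, 19, 38, 95, 190.
Repeated squaring: 19^1 ≡ 19, 19^2 ≡ 170, 19^4 ≡ 59, 19^8 ≡ 43, 19^16 ≡ 130, 19^32 ≡ 92, 19^64 ≡ 60, 19^128 ≡ 162 (mod 191).
Test 19^d mod 191 for each divisor d in increasing order:
19^1 ≡ 19
19^2 ≡ 170
19^5 = 19^4·19^1 ≡ 166
19^10 = 19^8·19^2 ≡ 52
19^19 = 19^16·19^2·19^1 ≡ 82
19^38 = 19^32·19^4·19^2 ≡ 39
19^95 = 19^64·19^16·19^8·19^4·19^2·19^1 ≡ 190
19^190 = 19^128·19^32·19^16·19^8·19^4·19^2 ≡ 1  ← first divisor giving 1
The order is 190.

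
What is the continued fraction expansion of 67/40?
[1; 1, 2, 13]

Euclidean algorithm steps:
67 = 1 × 40 + 27
40 = 1 × 27 + 13
27 = 2 × 13 + 1
13 = 13 × 1 + 0
Continued fraction: [1; 1, 2, 13]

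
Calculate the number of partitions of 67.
2679689

p(n) counts ways to write n as a sum of positive integers (order ignored).
Euler's pentagonal recurrence: p(k) = p(k-1) + p(k-2) - p(k-5) - p(k-7) + p(k-12) + p(k-15) - ... (offsets j(3j∓1)/2, signs ++--, p(0)=1, p(<0)=0).
DP table for k = 0..66: p(0)=1, p(1)=1, p(2)=2, p(3)=3, p(4)=5, p(5)=7, p(6)=11, p(7)=15, p(8)=22, p(9)=30, p(10)=42, p(11)=56, p(12)=77, p(13)=101, p(14)=135, p(15)=176, p(16)=231, p(17)=297, p(18)=385, p(19)=490, p(20)=627, p(21)=792, p(22)=1002, p(23)=1255, p(24)=1575, p(25)=1958, p(26)=2436, p(27)=3010, p(28)=3718, p(29)=4565, p(30)=5604, p(31)=6842, p(32)=8349, p(33)=10143, p(34)=12310, p(35)=14883, p(36)=17977, p(37)=21637, p(38)=26015, p(39)=31185, p(40)=37338, p(41)=44583, p(42)=53174, p(43)=63261, p(44)=75175, p(45)=89134, p(46)=105558, p(47)=124754, p(48)=147273, p(49)=173525, p(50)=204226, p(51)=239943, p(52)=281589, p(53)=329931, p(54)=386155, p(55)=451276, p(56)=526823, p(57)=614154, p(58)=715220, p(59)=831820, p(60)=966467, p(61)=1121505, p(62)=1300156, p(63)=1505499, p(64)=1741630, p(65)=2012558, p(66)=2323520.
Final step: p(67) = p(66) + p(65) - p(62) - p(60) + p(55) + p(52) - p(45) - p(41) + p(32) + p(27) - p(16) - p(10)
= 2323520 + 2012558 - 1300156 - 966467 + 451276 + 281589 - 89134 - 44583 + 8349 + 3010 - 231 - 42
= 2679689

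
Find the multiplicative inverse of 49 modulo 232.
161

gcd(49, 232) = 1, so the inverse exists.
Extended Euclidean algorithm on (232, 49):
232 = 4 × 49 + 36  ⟹  36 = (1)·232 + (-4)·49
49 = 1 × 36 + 13  ⟹  13 = (-1)·232 + (5)·49
36 = 2 × 13 + 10  ⟹  10 = (3)·232 + (-14)·49
13 = 1 × 10 + 3  ⟹  3 = (-4)·232 + (19)·49
10 = 3 × 3 + 1  ⟹  1 = (15)·232 + (-71)·49
So (-71)·49 ≡ 1 (mod 232), i.e. 49^(-1) ≡ -71 ≡ 161 (mod 232).
Check: 49 × 161 = 7889 ≡ 1 (mod 232)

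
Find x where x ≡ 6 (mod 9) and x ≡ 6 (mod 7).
6

Using Chinese Remainder Theorem:
M = 9 × 7 = 63
M1 = 7, M2 = 9
y1 = 7^(-1) mod 9 = 4
y2 = 9^(-1) mod 7 = 4
x = (6×7×4 + 6×9×4) mod 63 = 6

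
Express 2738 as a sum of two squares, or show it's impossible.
23² + 47² (a=23, b=47)

Factorization: 2738 = 2 × 37^2
By Fermat: n is sum of two squares iff every prime p ≡ 3 (mod 4) appears to even power.
All primes ≡ 3 (mod 4) appear to even power.
Search a = 0, 1, 2, … for 2738 - a² a perfect square: first hit at a = 23: 2738 - 529 = 2209 = 47².
2738 = 23² + 47² = 529 + 2209 ✓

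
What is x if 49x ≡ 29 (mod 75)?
x ≡ 71 (mod 75)

gcd(49, 75) = 1, which divides 29, so solutions exist.
Find 49^(-1) mod 75 by the extended Euclidean algorithm:
75 = 1 × 49 + 26  ⟹  26 = (1)·75 + (-1)·49
49 = 1 × 26 + 23  ⟹  23 = (-1)·75 + (2)·49
26 = 1 × 23 + 3  ⟹  3 = (2)·75 + (-3)·49
23 = 7 × 3 + 2  ⟹  2 = (-15)·75 + (23)·49
3 = 1 × 2 + 1  ⟹  1 = (17)·75 + (-26)·49
So (-26)·49 ≡ 1 (mod 75), i.e. 49^(-1) ≡ -26 ≡ 49 (mod 75).
x ≡ 49 × 29 = 1421 ≡ 71 (mod 75).
Check: 49 × 71 = 3479 ≡ 29 (mod 75).
Unique solution: x ≡ 71 (mod 75)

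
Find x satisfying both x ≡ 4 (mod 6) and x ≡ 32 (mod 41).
196

Using Chinese Remainder Theorem:
M = 6 × 41 = 246
M1 = 41, M2 = 6
y1 = 41^(-1) mod 6 = 5
y2 = 6^(-1) mod 41 = 7
x = (4×41×5 + 32×6×7) mod 246 = 196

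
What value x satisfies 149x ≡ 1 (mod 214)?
79

gcd(149, 214) = 1, so the inverse exists.
Extended Euclidean algorithm on (214, 149):
214 = 1 × 149 + 65  ⟹  65 = (1)·214 + (-1)·149
149 = 2 × 65 + 19  ⟹  19 = (-2)·214 + (3)·149
65 = 3 × 19 + 8  ⟹  8 = (7)·214 + (-10)·149
19 = 2 × 8 + 3  ⟹  3 = (-16)·214 + (23)·149
8 = 2 × 3 + 2  ⟹  2 = (39)·214 + (-56)·149
3 = 1 × 2 + 1  ⟹  1 = (-55)·214 + (79)·149
So (79)·149 ≡ 1 (mod 214), i.e. 149^(-1) ≡ 79 (mod 214).
Check: 149 × 79 = 11771 ≡ 1 (mod 214)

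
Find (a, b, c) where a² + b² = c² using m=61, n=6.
(3685, 732, 3757)

Euclid's formula: a = m² - n², b = 2mn, c = m² + n²
m = 61, n = 6
a = 61² - 6² = 3721 - 36 = 3685
b = 2 × 61 × 6 = 732
c = 61² + 6² = 3721 + 36 = 3757
Verification: 3685² + 732² = 13579225 + 535824 = 14115049 = 3757² ✓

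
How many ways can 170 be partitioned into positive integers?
274768617130

p(n) counts ways to write n as a sum of positive integers (order ignored).
Euler's pentagonal recurrence: p(k) = p(k-1) + p(k-2) - p(k-5) - p(k-7) + p(k-12) + p(k-15) - ... (offsets j(3j∓1)/2, signs ++--, p(0)=1, p(<0)=0).
DP table for k = 0..169: p(0)=1, p(1)=1, p(2)=2, p(3)=3, p(4)=5, p(5)=7, p(6)=11, p(7)=15, p(8)=22, p(9)=30, p(10)=42, p(11)=56, p(12)=77, p(13)=101, p(14)=135, p(15)=176, p(16)=231, p(17)=297, p(18)=385, p(19)=490, p(20)=627, p(21)=792, p(22)=1002, p(23)=1255, p(24)=1575, p(25)=1958, p(26)=2436, p(27)=3010, p(28)=3718, p(29)=4565, p(30)=5604, p(31)=6842, p(32)=8349, p(33)=10143, p(34)=12310, p(35)=14883, p(36)=17977, p(37)=21637, p(38)=26015, p(39)=31185, p(40)=37338, p(41)=44583, p(42)=53174, p(43)=63261, p(44)=75175, p(45)=89134, p(46)=105558, p(47)=124754, p(48)=147273, p(49)=173525, p(50)=204226, p(51)=239943, p(52)=281589, p(53)=329931, p(54)=386155, p(55)=451276, p(56)=526823, p(57)=614154, p(58)=715220, p(59)=831820, p(60)=966467, p(61)=1121505, p(62)=1300156, p(63)=1505499, p(64)=1741630, p(65)=2012558, p(66)=2323520, p(67)=2679689, p(68)=3087735, p(69)=3554345, p(70)=4087968, p(71)=4697205, p(72)=5392783, p(73)=6185689, p(74)=7089500, p(75)=8118264, p(76)=9289091, p(77)=10619863, p(78)=12132164, p(79)=13848650, p(80)=15796476, p(81)=18004327, p(82)=20506255, p(83)=23338469, p(84)=26543660, p(85)=30167357, p(86)=34262962, p(87)=38887673, p(88)=44108109, p(89)=49995925, p(90)=56634173, p(91)=64112359, p(92)=72533807, p(93)=82010177, p(94)=92669720, p(95)=104651419, p(96)=118114304, p(97)=133230930, p(98)=150198136, p(99)=169229875, p(100)=190569292, p(101)=214481126, p(102)=241265379, p(103)=271248950, p(104)=304801365, p(105)=342325709, p(106)=384276336, p(107)=431149389, p(108)=483502844, p(109)=541946240, p(110)=607163746, p(111)=679903203, p(112)=761002156, p(113)=851376628, p(114)=952050665, p(115)=1064144451, p(116)=1188908248, p(117)=1327710076, p(118)=1482074143, p(119)=1653668665, p(120)=1844349560, p(121)=2056148051, p(122)=2291320912, p(123)=2552338241, p(124)=2841940500, p(125)=3163127352, p(126)=3519222692, p(127)=3913864295, p(128)=4351078600, p(129)=4835271870, p(130)=5371315400, p(131)=5964539504, p(132)=6620830889, p(133)=7346629512, p(134)=8149040695, p(135)=9035836076, p(136)=10015581680, p(137)=11097645016, p(138)=12292341831, p(139)=13610949895, p(140)=15065878135, p(141)=16670689208, p(142)=18440293320, p(143)=20390982757, p(144)=22540654445, p(145)=24908858009, p(146)=27517052599, p(147)=30388671978, p(148)=33549419497, p(149)=37027355200, p(150)=40853235313, p(151)=45060624582, p(152)=49686288421, p(153)=54770336324, p(154)=60356673280, p(155)=66493182097, p(156)=73232243759, p(157)=80630964769, p(158)=88751778802, p(159)=97662728555, p(160)=107438159466, p(161)=118159068427, p(162)=129913904637, p(163)=142798995930, p(164)=156919475295, p(165)=172389800255, p(166)=189334822579, p(167)=207890420102, p(168)=228204732751, p(169)=250438925115.
Final step: p(170) = p(169) + p(168) - p(165) - p(163) + p(158) + p(155) - p(148) - p(144) + p(135) + p(130) - p(119) - p(113) + p(100) + p(93) - p(78) - p(70) + p(53) + p(44) - p(25) - p(15)
= 250438925115 + 228204732751 - 172389800255 - 142798995930 + 88751778802 + 66493182097 - 33549419497 - 22540654445 + 9035836076 + 5371315400 - 1653668665 - 851376628 + 190569292 + 82010177 - 12132164 - 4087968 + 329931 + 75175 - 1958 - 176
= 274768617130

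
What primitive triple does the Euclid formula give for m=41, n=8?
(1617, 656, 1745)

Euclid's formula: a = m² - n², b = 2mn, c = m² + n²
m = 41, n = 8
a = 41² - 8² = 1681 - 64 = 1617
b = 2 × 41 × 8 = 656
c = 41² + 8² = 1681 + 64 = 1745
Verification: 1617² + 656² = 2614689 + 430336 = 3045025 = 1745² ✓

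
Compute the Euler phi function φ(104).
48

104 = 2^3 × 13
φ(n) = n × ∏(1 - 1/p) for each prime p dividing n
φ(104) = 104 × (1 - 1/2) × (1 - 1/13) = 48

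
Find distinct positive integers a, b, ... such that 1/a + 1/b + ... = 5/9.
1/2 + 1/18

Greedy algorithm:
5/9: ceiling(9/5) = 2, use 1/2
1/18: ceiling(18/1) = 18, use 1/18
Result: 5/9 = 1/2 + 1/18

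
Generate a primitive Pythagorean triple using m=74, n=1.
(5475, 148, 5477)

Euclid's formula: a = m² - n², b = 2mn, c = m² + n²
m = 74, n = 1
a = 74² - 1² = 5476 - 1 = 5475
b = 2 × 74 × 1 = 148
c = 74² + 1² = 5476 + 1 = 5477
Verification: 5475² + 148² = 29975625 + 21904 = 29997529 = 5477² ✓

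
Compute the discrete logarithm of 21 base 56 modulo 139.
59

Baby-step giant-step with step n = ⌈√139⌉ = 12.
Baby steps 56^j mod 139 (j:value) for j=0..11: 0:1, 1:56, 2:78, 3:59, 4:107, 5:15, 6:6, 7:58, 8:51, 9:76, 10:86, 11:90.
Giant-step multiplier: 56^(-12) ≡ 56^(138-12) = 56^126 ≡ 112 (mod 139).
Giant steps γ_i = 21·112^i mod 139: γ_0=21, γ_1=128, γ_2=19, γ_3=43, γ_4=90 (in table at j=11).
x = i·n + j = 4·12 + 11 = 59.
Check: 56^59 ≡ 21 (mod 139).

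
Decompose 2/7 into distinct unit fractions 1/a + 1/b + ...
1/4 + 1/28

Greedy algorithm:
2/7: ceiling(7/2) = 4, use 1/4
1/28: ceiling(28/1) = 28, use 1/28
Result: 2/7 = 1/4 + 1/28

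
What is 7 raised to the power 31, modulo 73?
30

Repeated squaring. Binary of 31 = 11111.
7^1 ≡ 7 (mod 73); 7^2 ≡ 49 (mod 73); 7^4 ≡ 65 (mod 73); 7^8 ≡ 64 (mod 73); 7^16 ≡ 8 (mod 73)
7^31 = 7^1 × 7^2 × 7^4 × 7^8 × 7^16 ≡ 30 (mod 73)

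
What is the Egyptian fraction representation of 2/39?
1/20 + 1/780

Greedy algorithm:
2/39: ceiling(39/2) = 20, use 1/20
1/780: ceiling(780/1) = 780, use 1/780
Result: 2/39 = 1/20 + 1/780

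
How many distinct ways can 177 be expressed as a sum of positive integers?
522115831195

p(n) counts ways to write n as a sum of positive integers (order ignored).
Euler's pentagonal recurrence: p(k) = p(k-1) + p(k-2) - p(k-5) - p(k-7) + p(k-12) + p(k-15) - ... (offsets j(3j∓1)/2, signs ++--, p(0)=1, p(<0)=0).
DP table for k = 0..176: p(0)=1, p(1)=1, p(2)=2, p(3)=3, p(4)=5, p(5)=7, p(6)=11, p(7)=15, p(8)=22, p(9)=30, p(10)=42, p(11)=56, p(12)=77, p(13)=101, p(14)=135, p(15)=176, p(16)=231, p(17)=297, p(18)=385, p(19)=490, p(20)=627, p(21)=792, p(22)=1002, p(23)=1255, p(24)=1575, p(25)=1958, p(26)=2436, p(27)=3010, p(28)=3718, p(29)=4565, p(30)=5604, p(31)=6842, p(32)=8349, p(33)=10143, p(34)=12310, p(35)=14883, p(36)=17977, p(37)=21637, p(38)=26015, p(39)=31185, p(40)=37338, p(41)=44583, p(42)=53174, p(43)=63261, p(44)=75175, p(45)=89134, p(46)=105558, p(47)=124754, p(48)=147273, p(49)=173525, p(50)=204226, p(51)=239943, p(52)=281589, p(53)=329931, p(54)=386155, p(55)=451276, p(56)=526823, p(57)=614154, p(58)=715220, p(59)=831820, p(60)=966467, p(61)=1121505, p(62)=1300156, p(63)=1505499, p(64)=1741630, p(65)=2012558, p(66)=2323520, p(67)=2679689, p(68)=3087735, p(69)=3554345, p(70)=4087968, p(71)=4697205, p(72)=5392783, p(73)=6185689, p(74)=7089500, p(75)=8118264, p(76)=9289091, p(77)=10619863, p(78)=12132164, p(79)=13848650, p(80)=15796476, p(81)=18004327, p(82)=20506255, p(83)=23338469, p(84)=26543660, p(85)=30167357, p(86)=34262962, p(87)=38887673, p(88)=44108109, p(89)=49995925, p(90)=56634173, p(91)=64112359, p(92)=72533807, p(93)=82010177, p(94)=92669720, p(95)=104651419, p(96)=118114304, p(97)=133230930, p(98)=150198136, p(99)=169229875, p(100)=190569292, p(101)=214481126, p(102)=241265379, p(103)=271248950, p(104)=304801365, p(105)=342325709, p(106)=384276336, p(107)=431149389, p(108)=483502844, p(109)=541946240, p(110)=607163746, p(111)=679903203, p(112)=761002156, p(113)=851376628, p(114)=952050665, p(115)=1064144451, p(116)=1188908248, p(117)=1327710076, p(118)=1482074143, p(119)=1653668665, p(120)=1844349560, p(121)=2056148051, p(122)=2291320912, p(123)=2552338241, p(124)=2841940500, p(125)=3163127352, p(126)=3519222692, p(127)=3913864295, p(128)=4351078600, p(129)=4835271870, p(130)=5371315400, p(131)=5964539504, p(132)=6620830889, p(133)=7346629512, p(134)=8149040695, p(135)=9035836076, p(136)=10015581680, p(137)=11097645016, p(138)=12292341831, p(139)=13610949895, p(140)=15065878135, p(141)=16670689208, p(142)=18440293320, p(143)=20390982757, p(144)=22540654445, p(145)=24908858009, p(146)=27517052599, p(147)=30388671978, p(148)=33549419497, p(149)=37027355200, p(150)=40853235313, p(151)=45060624582, p(152)=49686288421, p(153)=54770336324, p(154)=60356673280, p(155)=66493182097, p(156)=73232243759, p(157)=80630964769, p(158)=88751778802, p(159)=97662728555, p(160)=107438159466, p(161)=118159068427, p(162)=129913904637, p(163)=142798995930, p(164)=156919475295, p(165)=172389800255, p(166)=189334822579, p(167)=207890420102, p(168)=228204732751, p(169)=250438925115, p(170)=274768617130, p(171)=301384802048, p(172)=330495499613, p(173)=362326859895, p(174)=397125074750, p(175)=435157697830, p(176)=476715857290.
Final step: p(177) = p(176) + p(175) - p(172) - p(170) + p(165) + p(162) - p(155) - p(151) + p(142) + p(137) - p(126) - p(120) + p(107) + p(100) - p(85) - p(77) + p(60) + p(51) - p(32) - p(22) + p(1)
= 476715857290 + 435157697830 - 330495499613 - 274768617130 + 172389800255 + 129913904637 - 66493182097 - 45060624582 + 18440293320 + 11097645016 - 3519222692 - 1844349560 + 431149389 + 190569292 - 30167357 - 10619863 + 966467 + 239943 - 8349 - 1002 + 1
= 522115831195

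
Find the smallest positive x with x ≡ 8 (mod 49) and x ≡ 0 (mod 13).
351

Using Chinese Remainder Theorem:
M = 49 × 13 = 637
M1 = 13, M2 = 49
y1 = 13^(-1) mod 49 = 34
y2 = 49^(-1) mod 13 = 4
x = (8×13×34 + 0×49×4) mod 637 = 351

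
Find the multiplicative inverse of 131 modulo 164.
159

gcd(131, 164) = 1, so the inverse exists.
Extended Euclidean algorithm on (164, 131):
164 = 1 × 131 + 33  ⟹  33 = (1)·164 + (-1)·131
131 = 3 × 33 + 32  ⟹  32 = (-3)·164 + (4)·131
33 = 1 × 32 + 1  ⟹  1 = (4)·164 + (-5)·131
So (-5)·131 ≡ 1 (mod 164), i.e. 131^(-1) ≡ -5 ≡ 159 (mod 164).
Check: 131 × 159 = 20829 ≡ 1 (mod 164)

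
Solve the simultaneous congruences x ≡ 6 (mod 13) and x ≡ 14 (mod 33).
344

Using Chinese Remainder Theorem:
M = 13 × 33 = 429
M1 = 33, M2 = 13
y1 = 33^(-1) mod 13 = 2
y2 = 13^(-1) mod 33 = 28
x = (6×33×2 + 14×13×28) mod 429 = 344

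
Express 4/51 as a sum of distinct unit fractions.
1/13 + 1/663

Greedy algorithm:
4/51: ceiling(51/4) = 13, use 1/13
1/663: ceiling(663/1) = 663, use 1/663
Result: 4/51 = 1/13 + 1/663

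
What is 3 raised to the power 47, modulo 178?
151

Repeated squaring. Binary of 47 = 101111.
3^1 ≡ 3 (mod 178); 3^2 ≡ 9 (mod 178); 3^4 ≡ 81 (mod 178); 3^8 ≡ 153 (mod 178); 3^16 ≡ 91 (mod 178); 3^32 ≡ 93 (mod 178)
3^47 = 3^1 × 3^2 × 3^4 × 3^8 × 3^32 ≡ 151 (mod 178)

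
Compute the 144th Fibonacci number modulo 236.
96

Matrix identity: Q^n = [[F_(n+1), F_n], [F_n, F_(n-1)]] with Q = [[1,1],[1,0]].
n = 144 = 10010000₂. Square-and-multiply, entries mod 236:
Q^1 = [[1,1],[1,0]]
Q^2 = (Q^1)² = [[2,1],[1,1]]
Q^4 = (Q^2)² = [[5,3],[3,2]]
Q^9 = (Q^4)²·Q = [[55,34],[34,21]]
Q^18 = (Q^9)² = [[169,224],[224,181]]
Q^36 = (Q^18)² = [[149,48],[48,101]]
Q^72 = (Q^36)² = [[197,200],[200,233]]
Q^144 = (Q^72)² = [[221,96],[96,125]]
F_144 mod 236 = Q^144[0][1] = 96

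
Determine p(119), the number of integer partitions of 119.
1653668665

p(n) counts ways to write n as a sum of positive integers (order ignored).
Euler's pentagonal recurrence: p(k) = p(k-1) + p(k-2) - p(k-5) - p(k-7) + p(k-12) + p(k-15) - ... (offsets j(3j∓1)/2, signs ++--, p(0)=1, p(<0)=0).
DP table for k = 0..118: p(0)=1, p(1)=1, p(2)=2, p(3)=3, p(4)=5, p(5)=7, p(6)=11, p(7)=15, p(8)=22, p(9)=30, p(10)=42, p(11)=56, p(12)=77, p(13)=101, p(14)=135, p(15)=176, p(16)=231, p(17)=297, p(18)=385, p(19)=490, p(20)=627, p(21)=792, p(22)=1002, p(23)=1255, p(24)=1575, p(25)=1958, p(26)=2436, p(27)=3010, p(28)=3718, p(29)=4565, p(30)=5604, p(31)=6842, p(32)=8349, p(33)=10143, p(34)=12310, p(35)=14883, p(36)=17977, p(37)=21637, p(38)=26015, p(39)=31185, p(40)=37338, p(41)=44583, p(42)=53174, p(43)=63261, p(44)=75175, p(45)=89134, p(46)=105558, p(47)=124754, p(48)=147273, p(49)=173525, p(50)=204226, p(51)=239943, p(52)=281589, p(53)=329931, p(54)=386155, p(55)=451276, p(56)=526823, p(57)=614154, p(58)=715220, p(59)=831820, p(60)=966467, p(61)=1121505, p(62)=1300156, p(63)=1505499, p(64)=1741630, p(65)=2012558, p(66)=2323520, p(67)=2679689, p(68)=3087735, p(69)=3554345, p(70)=4087968, p(71)=4697205, p(72)=5392783, p(73)=6185689, p(74)=7089500, p(75)=8118264, p(76)=9289091, p(77)=10619863, p(78)=12132164, p(79)=13848650, p(80)=15796476, p(81)=18004327, p(82)=20506255, p(83)=23338469, p(84)=26543660, p(85)=30167357, p(86)=34262962, p(87)=38887673, p(88)=44108109, p(89)=49995925, p(90)=56634173, p(91)=64112359, p(92)=72533807, p(93)=82010177, p(94)=92669720, p(95)=104651419, p(96)=118114304, p(97)=133230930, p(98)=150198136, p(99)=169229875, p(100)=190569292, p(101)=214481126, p(102)=241265379, p(103)=271248950, p(104)=304801365, p(105)=342325709, p(106)=384276336, p(107)=431149389, p(108)=483502844, p(109)=541946240, p(110)=607163746, p(111)=679903203, p(112)=761002156, p(113)=851376628, p(114)=952050665, p(115)=1064144451, p(116)=1188908248, p(117)=1327710076, p(118)=1482074143.
Final step: p(119) = p(118) + p(117) - p(114) - p(112) + p(107) + p(104) - p(97) - p(93) + p(84) + p(79) - p(68) - p(62) + p(49) + p(42) - p(27) - p(19) + p(2)
= 1482074143 + 1327710076 - 952050665 - 761002156 + 431149389 + 304801365 - 133230930 - 82010177 + 26543660 + 13848650 - 3087735 - 1300156 + 173525 + 53174 - 3010 - 490 + 2
= 1653668665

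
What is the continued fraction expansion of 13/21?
[0; 1, 1, 1, 1, 1, 2]

Euclidean algorithm steps:
13 = 0 × 21 + 13
21 = 1 × 13 + 8
13 = 1 × 8 + 5
8 = 1 × 5 + 3
5 = 1 × 3 + 2
3 = 1 × 2 + 1
2 = 2 × 1 + 0
Continued fraction: [0; 1, 1, 1, 1, 1, 2]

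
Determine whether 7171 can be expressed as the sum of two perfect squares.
Not possible

Factorization: 7171 = 71 × 101
By Fermat: n is sum of two squares iff every prime p ≡ 3 (mod 4) appears to even power.
Prime(s) ≡ 3 (mod 4) with odd exponent: [(71, 1)]
Therefore 7171 cannot be expressed as a² + b².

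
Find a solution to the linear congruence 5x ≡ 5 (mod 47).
x ≡ 1 (mod 47)

gcd(5, 47) = 1, which divides 5, so solutions exist.
Find 5^(-1) mod 47 by the extended Euclidean algorithm:
47 = 9 × 5 + 2  ⟹  2 = (1)·47 + (-9)·5
5 = 2 × 2 + 1  ⟹  1 = (-2)·47 + (19)·5
So (19)·5 ≡ 1 (mod 47), i.e. 5^(-1) ≡ 19 (mod 47).
x ≡ 19 × 5 = 95 ≡ 1 (mod 47).
Check: 5 × 1 = 5 ≡ 5 (mod 47).
Unique solution: x ≡ 1 (mod 47)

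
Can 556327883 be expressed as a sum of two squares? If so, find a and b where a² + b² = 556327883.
Not possible

Factorization: 556327883 = 97 × 179^3
By Fermat: n is sum of two squares iff every prime p ≡ 3 (mod 4) appears to even power.
Prime(s) ≡ 3 (mod 4) with odd exponent: [(179, 3)]
Therefore 556327883 cannot be expressed as a² + b².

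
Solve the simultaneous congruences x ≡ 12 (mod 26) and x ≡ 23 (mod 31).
116

Using Chinese Remainder Theorem:
M = 26 × 31 = 806
M1 = 31, M2 = 26
y1 = 31^(-1) mod 26 = 21
y2 = 26^(-1) mod 31 = 6
x = (12×31×21 + 23×26×6) mod 806 = 116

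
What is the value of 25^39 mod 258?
121

Repeated squaring. Binary of 39 = 100111.
25^1 ≡ 25 (mod 258); 25^2 ≡ 109 (mod 258); 25^4 ≡ 13 (mod 258); 25^8 ≡ 169 (mod 258); 25^16 ≡ 181 (mod 258); 25^32 ≡ 253 (mod 258)
25^39 = 25^1 × 25^2 × 25^4 × 25^32 ≡ 121 (mod 258)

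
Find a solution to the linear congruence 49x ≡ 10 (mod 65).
x ≡ 40 (mod 65)

gcd(49, 65) = 1, which divides 10, so solutions exist.
Find 49^(-1) mod 65 by the extended Euclidean algorithm:
65 = 1 × 49 + 16  ⟹  16 = (1)·65 + (-1)·49
49 = 3 × 16 + 1  ⟹  1 = (-3)·65 + (4)·49
So (4)·49 ≡ 1 (mod 65), i.e. 49^(-1) ≡ 4 (mod 65).
x ≡ 4 × 10 = 40 ≡ 40 (mod 65).
Check: 49 × 40 = 1960 ≡ 10 (mod 65).
Unique solution: x ≡ 40 (mod 65)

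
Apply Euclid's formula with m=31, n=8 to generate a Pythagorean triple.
(897, 496, 1025)

Euclid's formula: a = m² - n², b = 2mn, c = m² + n²
m = 31, n = 8
a = 31² - 8² = 961 - 64 = 897
b = 2 × 31 × 8 = 496
c = 31² + 8² = 961 + 64 = 1025
Verification: 897² + 496² = 804609 + 246016 = 1050625 = 1025² ✓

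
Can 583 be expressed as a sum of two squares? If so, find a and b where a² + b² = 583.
Not possible

Factorization: 583 = 11 × 53
By Fermat: n is sum of two squares iff every prime p ≡ 3 (mod 4) appears to even power.
Prime(s) ≡ 3 (mod 4) with odd exponent: [(11, 1)]
Therefore 583 cannot be expressed as a² + b².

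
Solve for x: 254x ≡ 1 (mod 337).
203

gcd(254, 337) = 1, so the inverse exists.
Extended Euclidean algorithm on (337, 254):
337 = 1 × 254 + 83  ⟹  83 = (1)·337 + (-1)·254
254 = 3 × 83 + 5  ⟹  5 = (-3)·337 + (4)·254
83 = 16 × 5 + 3  ⟹  3 = (49)·337 + (-65)·254
5 = 1 × 3 + 2  ⟹  2 = (-52)·337 + (69)·254
3 = 1 × 2 + 1  ⟹  1 = (101)·337 + (-134)·254
So (-134)·254 ≡ 1 (mod 337), i.e. 254^(-1) ≡ -134 ≡ 203 (mod 337).
Check: 254 × 203 = 51562 ≡ 1 (mod 337)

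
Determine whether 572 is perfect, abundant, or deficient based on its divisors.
abundant

Proper divisors of 572: sum = 1 + 2 + 4 + 11 + 13 + 22 + 26 + 44 + 52 + 143 + 286 = 604
Since 604 > 572, 572 is abundant.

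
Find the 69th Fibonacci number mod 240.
194

Matrix identity: Q^n = [[F_(n+1), F_n], [F_n, F_(n-1)]] with Q = [[1,1],[1,0]].
n = 69 = 1000101₂. Square-and-multiply, entries mod 240:
Q^1 = [[1,1],[1,0]]
Q^2 = (Q^1)² = [[2,1],[1,1]]
Q^4 = (Q^2)² = [[5,3],[3,2]]
Q^8 = (Q^4)² = [[34,21],[21,13]]
Q^17 = (Q^8)²·Q = [[184,157],[157,27]]
Q^34 = (Q^17)² = [[185,7],[7,178]]
Q^69 = (Q^34)²·Q = [[95,194],[194,141]]
F_69 mod 240 = Q^69[0][1] = 194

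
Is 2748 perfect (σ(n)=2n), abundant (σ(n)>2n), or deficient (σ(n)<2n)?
abundant

Proper divisors of 2748: sum = 1 + 2 + 3 + 4 + 6 + 12 + 229 + 458 + 687 + 916 + 1374 = 3692
Since 3692 > 2748, 2748 is abundant.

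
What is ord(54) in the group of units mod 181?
180

181 is prime, so ord(54) divides φ(181) = 180.
Divisors of 180: 1, 2, 3, 4, 5, 6, 9, 10, 12, 15, 18, 20, 30, 36, 45, 60, 90, 180.
Repeated squaring: 54^1 ≡ 54, 54^2 ≡ 20, 54^4 ≡ 38, 54^8 ≡ 177, 54^16 ≡ 16, 54^32 ≡ 75, 54^64 ≡ 14, 54^128 ≡ 15 (mod 181).
Test 54^d mod 181 for each divisor d in increasing order:
54^1 ≡ 54
54^2 ≡ 20
54^3 = 54^2·54^1 ≡ 175
54^4 ≡ 38
54^5 = 54^4·54^1 ≡ 61
54^6 = 54^4·54^2 ≡ 36
54^9 = 54^8·54^1 ≡ 146
54^10 = 54^8·54^2 ≡ 101
54^12 = 54^8·54^4 ≡ 29
54^15 = 54^8·54^4·54^2·54^1 ≡ 7
54^18 = 54^16·54^2 ≡ 139
54^20 = 54^16·54^4 ≡ 65
54^30 = 54^16·54^8·54^4·54^2 ≡ 49
54^36 = 54^32·54^4 ≡ 135
54^45 = 54^32·54^8·54^4·54^1 ≡ 162
54^60 = 54^32·54^16·54^8·54^4 ≡ 48
54^90 = 54^64·54^16·54^8·54^2 ≡ 180
54^180 = 54^128·54^32·54^16·54^4 ≡ 1  ← first divisor giving 1
The order is 180.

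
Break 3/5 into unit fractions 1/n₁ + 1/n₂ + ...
1/2 + 1/10

Greedy algorithm:
3/5: ceiling(5/3) = 2, use 1/2
1/10: ceiling(10/1) = 10, use 1/10
Result: 3/5 = 1/2 + 1/10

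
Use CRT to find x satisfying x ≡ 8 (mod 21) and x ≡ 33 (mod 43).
764

Using Chinese Remainder Theorem:
M = 21 × 43 = 903
M1 = 43, M2 = 21
y1 = 43^(-1) mod 21 = 1
y2 = 21^(-1) mod 43 = 41
x = (8×43×1 + 33×21×41) mod 903 = 764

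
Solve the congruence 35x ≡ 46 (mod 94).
x ≡ 4 (mod 94)

gcd(35, 94) = 1, which divides 46, so solutions exist.
Find 35^(-1) mod 94 by the extended Euclidean algorithm:
94 = 2 × 35 + 24  ⟹  24 = (1)·94 + (-2)·35
35 = 1 × 24 + 11  ⟹  11 = (-1)·94 + (3)·35
24 = 2 × 11 + 2  ⟹  2 = (3)·94 + (-8)·35
11 = 5 × 2 + 1  ⟹  1 = (-16)·94 + (43)·35
So (43)·35 ≡ 1 (mod 94), i.e. 35^(-1) ≡ 43 (mod 94).
x ≡ 43 × 46 = 1978 ≡ 4 (mod 94).
Check: 35 × 4 = 140 ≡ 46 (mod 94).
Unique solution: x ≡ 4 (mod 94)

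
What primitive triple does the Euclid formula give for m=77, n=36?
(4633, 5544, 7225)

Euclid's formula: a = m² - n², b = 2mn, c = m² + n²
m = 77, n = 36
a = 77² - 36² = 5929 - 1296 = 4633
b = 2 × 77 × 36 = 5544
c = 77² + 36² = 5929 + 1296 = 7225
Verification: 4633² + 5544² = 21464689 + 30735936 = 52200625 = 7225² ✓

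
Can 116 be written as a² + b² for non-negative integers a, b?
4² + 10² (a=4, b=10)

Factorization: 116 = 2^2 × 29
By Fermat: n is sum of two squares iff every prime p ≡ 3 (mod 4) appears to even power.
All primes ≡ 3 (mod 4) appear to even power.
Search a = 0, 1, 2, … for 116 - a² a perfect square: first hit at a = 4: 116 - 16 = 100 = 10².
116 = 4² + 10² = 16 + 100 ✓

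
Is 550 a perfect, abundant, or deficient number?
abundant

Proper divisors of 550: sum = 1 + 2 + 5 + 10 + 11 + 22 + 25 + 50 + 55 + 110 + 275 = 566
Since 566 > 550, 550 is abundant.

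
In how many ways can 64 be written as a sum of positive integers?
1741630

p(n) counts ways to write n as a sum of positive integers (order ignored).
Euler's pentagonal recurrence: p(k) = p(k-1) + p(k-2) - p(k-5) - p(k-7) + p(k-12) + p(k-15) - ... (offsets j(3j∓1)/2, signs ++--, p(0)=1, p(<0)=0).
DP table for k = 0..63: p(0)=1, p(1)=1, p(2)=2, p(3)=3, p(4)=5, p(5)=7, p(6)=11, p(7)=15, p(8)=22, p(9)=30, p(10)=42, p(11)=56, p(12)=77, p(13)=101, p(14)=135, p(15)=176, p(16)=231, p(17)=297, p(18)=385, p(19)=490, p(20)=627, p(21)=792, p(22)=1002, p(23)=1255, p(24)=1575, p(25)=1958, p(26)=2436, p(27)=3010, p(28)=3718, p(29)=4565, p(30)=5604, p(31)=6842, p(32)=8349, p(33)=10143, p(34)=12310, p(35)=14883, p(36)=17977, p(37)=21637, p(38)=26015, p(39)=31185, p(40)=37338, p(41)=44583, p(42)=53174, p(43)=63261, p(44)=75175, p(45)=89134, p(46)=105558, p(47)=124754, p(48)=147273, p(49)=173525, p(50)=204226, p(51)=239943, p(52)=281589, p(53)=329931, p(54)=386155, p(55)=451276, p(56)=526823, p(57)=614154, p(58)=715220, p(59)=831820, p(60)=966467, p(61)=1121505, p(62)=1300156, p(63)=1505499.
Final step: p(64) = p(63) + p(62) - p(59) - p(57) + p(52) + p(49) - p(42) - p(38) + p(29) + p(24) - p(13) - p(7)
= 1505499 + 1300156 - 831820 - 614154 + 281589 + 173525 - 53174 - 26015 + 4565 + 1575 - 101 - 15
= 1741630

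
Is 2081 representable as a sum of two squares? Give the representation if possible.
20² + 41² (a=20, b=41)

Factorization: 2081 = 2081
By Fermat: n is sum of two squares iff every prime p ≡ 3 (mod 4) appears to even power.
All primes ≡ 3 (mod 4) appear to even power.
Search a = 0, 1, 2, … for 2081 - a² a perfect square: first hit at a = 20: 2081 - 400 = 1681 = 41².
2081 = 20² + 41² = 400 + 1681 ✓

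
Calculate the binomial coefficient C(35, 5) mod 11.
0

Using Lucas' theorem:
Write n=35 and k=5 in base 11:
n in base 11: [3, 2]
k in base 11: [0, 5]
C(35,5) mod 11 = ∏ C(n_i, k_i) mod 11
Digit binomials (mod 11): C(3,0) = 1; C(2,5) = 0 (k_i > n_i)
Product: 1 × 0 = 0 ≡ 0 (mod 11)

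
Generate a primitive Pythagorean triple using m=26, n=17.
(387, 884, 965)

Euclid's formula: a = m² - n², b = 2mn, c = m² + n²
m = 26, n = 17
a = 26² - 17² = 676 - 289 = 387
b = 2 × 26 × 17 = 884
c = 26² + 17² = 676 + 289 = 965
Verification: 387² + 884² = 149769 + 781456 = 931225 = 965² ✓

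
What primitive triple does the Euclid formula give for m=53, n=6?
(2773, 636, 2845)

Euclid's formula: a = m² - n², b = 2mn, c = m² + n²
m = 53, n = 6
a = 53² - 6² = 2809 - 36 = 2773
b = 2 × 53 × 6 = 636
c = 53² + 6² = 2809 + 36 = 2845
Verification: 2773² + 636² = 7689529 + 404496 = 8094025 = 2845² ✓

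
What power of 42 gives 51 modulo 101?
81

Baby-step giant-step with step n = ⌈√101⌉ = 11.
Baby steps 42^j mod 101 (j:value) for j=0..10: 0:1, 1:42, 2:47, 3:55, 4:88, 5:60, 6:96, 7:93, 8:68, 9:28, 10:65.
Giant-step multiplier: 42^(-11) ≡ 42^(100-11) = 42^89 ≡ 34 (mod 101).
Giant steps γ_i = 51·34^i mod 101: γ_0=51, γ_1=17, γ_2=73, γ_3=58, γ_4=53, γ_5=85, γ_6=62, γ_7=88 (in table at j=4).
x = i·n + j = 7·11 + 4 = 81.
Check: 42^81 ≡ 51 (mod 101).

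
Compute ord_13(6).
12

13 is prime, so ord(6) divides φ(13) = 12.
Divisors of 12: 1, 2, 3, 4, 6, 12.
Repeated squaring: 6^1 ≡ 6, 6^2 ≡ 10, 6^4 ≡ 9, 6^8 ≡ 3 (mod 13).
Test 6^d mod 13 for each divisor d in increasing order:
6^1 ≡ 6
6^2 ≡ 10
6^3 = 6^2·6^1 ≡ 8
6^4 ≡ 9
6^6 = 6^4·6^2 ≡ 12
6^12 = 6^8·6^4 ≡ 1  ← first divisor giving 1
The order is 12.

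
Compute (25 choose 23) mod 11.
3

Using Lucas' theorem:
Write n=25 and k=23 in base 11:
n in base 11: [2, 3]
k in base 11: [2, 1]
C(25,23) mod 11 = ∏ C(n_i, k_i) mod 11
Digit binomials (mod 11): C(2,2) = 1; C(3,1) = 3
Product: 1 × 3 = 3 ≡ 3 (mod 11)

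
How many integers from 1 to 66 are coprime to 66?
20

66 = 2 × 3 × 11
φ(n) = n × ∏(1 - 1/p) for each prime p dividing n
φ(66) = 66 × (1 - 1/2) × (1 - 1/3) × (1 - 1/11) = 20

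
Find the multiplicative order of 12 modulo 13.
2

13 is prime, so ord(12) divides φ(13) = 12.
Divisors of 12: 1, 2, 3, 4, 6, 12.
Repeated squaring: 12^1 ≡ 12, 12^2 ≡ 1, 12^4 ≡ 1, 12^8 ≡ 1 (mod 13).
Test 12^d mod 13 for each divisor d in increasing order:
12^1 ≡ 12
12^2 ≡ 1  ← first divisor giving 1
The order is 2.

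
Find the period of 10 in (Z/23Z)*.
22

23 is prime, so ord(10) divides φ(23) = 22.
Divisors of 22: 1, 2, 11, 22.
Repeated squaring: 10^1 ≡ 10, 10^2 ≡ 8, 10^4 ≡ 18, 10^8 ≡ 2, 10^16 ≡ 4 (mod 23).
Test 10^d mod 23 for each divisor d in increasing order:
10^1 ≡ 10
10^2 ≡ 8
10^11 = 10^8·10^2·10^1 ≡ 22
10^22 = 10^16·10^4·10^2 ≡ 1  ← first divisor giving 1
The order is 22.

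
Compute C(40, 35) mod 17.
6

Using Lucas' theorem:
Write n=40 and k=35 in base 17:
n in base 17: [2, 6]
k in base 17: [2, 1]
C(40,35) mod 17 = ∏ C(n_i, k_i) mod 17
Digit binomials (mod 17): C(2,2) = 1; C(6,1) = 6
Product: 1 × 6 = 6 ≡ 6 (mod 17)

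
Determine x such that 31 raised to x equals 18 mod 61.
47

Baby-step giant-step with step n = ⌈√61⌉ = 8.
Baby steps 31^j mod 61 (j:value) for j=0..7: 0:1, 1:31, 2:46, 3:23, 4:42, 5:21, 6:41, 7:51.
Giant-step multiplier: 31^(-8) ≡ 31^(60-8) = 31^52 ≡ 12 (mod 61).
Giant steps γ_i = 18·12^i mod 61: γ_0=18, γ_1=33, γ_2=30, γ_3=55, γ_4=50, γ_5=51 (in table at j=7).
x = i·n + j = 5·8 + 7 = 47.
Check: 31^47 ≡ 18 (mod 61).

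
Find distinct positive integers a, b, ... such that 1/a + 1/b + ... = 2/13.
1/7 + 1/91

Greedy algorithm:
2/13: ceiling(13/2) = 7, use 1/7
1/91: ceiling(91/1) = 91, use 1/91
Result: 2/13 = 1/7 + 1/91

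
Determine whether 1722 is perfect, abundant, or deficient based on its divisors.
abundant

Proper divisors of 1722: sum = 1 + 2 + 3 + 6 + 7 + 14 + 21 + 41 + 42 + 82 + 123 + 246 + 287 + 574 + 861 = 2310
Since 2310 > 1722, 1722 is abundant.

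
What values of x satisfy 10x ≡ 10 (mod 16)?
x ≡ 1 (mod 8)

gcd(10, 16) = 2, which divides 10, so solutions exist.
Divide through by 2: 5x ≡ 5 (mod 8).
Find 5^(-1) mod 8 by the extended Euclidean algorithm:
8 = 1 × 5 + 3  ⟹  3 = (1)·8 + (-1)·5
5 = 1 × 3 + 2  ⟹  2 = (-1)·8 + (2)·5
3 = 1 × 2 + 1  ⟹  1 = (2)·8 + (-3)·5
So (-3)·5 ≡ 1 (mod 8), i.e. 5^(-1) ≡ -3 ≡ 5 (mod 8).
x ≡ 5 × 5 = 25 ≡ 1 (mod 8).
Check: 10 × 1 = 10 ≡ 10 (mod 16).
x ≡ 1 (mod 8), giving 2 solutions mod 16.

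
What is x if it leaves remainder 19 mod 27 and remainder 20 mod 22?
262

Using Chinese Remainder Theorem:
M = 27 × 22 = 594
M1 = 22, M2 = 27
y1 = 22^(-1) mod 27 = 16
y2 = 27^(-1) mod 22 = 9
x = (19×22×16 + 20×27×9) mod 594 = 262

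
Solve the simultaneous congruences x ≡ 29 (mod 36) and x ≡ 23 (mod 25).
173

Using Chinese Remainder Theorem:
M = 36 × 25 = 900
M1 = 25, M2 = 36
y1 = 25^(-1) mod 36 = 13
y2 = 36^(-1) mod 25 = 16
x = (29×25×13 + 23×36×16) mod 900 = 173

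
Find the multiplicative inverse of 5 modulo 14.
3

gcd(5, 14) = 1, so the inverse exists.
Extended Euclidean algorithm on (14, 5):
14 = 2 × 5 + 4  ⟹  4 = (1)·14 + (-2)·5
5 = 1 × 4 + 1  ⟹  1 = (-1)·14 + (3)·5
So (3)·5 ≡ 1 (mod 14), i.e. 5^(-1) ≡ 3 (mod 14).
Check: 5 × 3 = 15 ≡ 1 (mod 14)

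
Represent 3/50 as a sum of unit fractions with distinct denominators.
1/17 + 1/850

Greedy algorithm:
3/50: ceiling(50/3) = 17, use 1/17
1/850: ceiling(850/1) = 850, use 1/850
Result: 3/50 = 1/17 + 1/850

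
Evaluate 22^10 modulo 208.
48

Repeated squaring. Binary of 10 = 1010.
22^1 ≡ 22 (mod 208); 22^2 ≡ 68 (mod 208); 22^4 ≡ 48 (mod 208); 22^8 ≡ 16 (mod 208)
22^10 = 22^2 × 22^8 ≡ 48 (mod 208)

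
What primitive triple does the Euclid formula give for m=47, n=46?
(93, 4324, 4325)

Euclid's formula: a = m² - n², b = 2mn, c = m² + n²
m = 47, n = 46
a = 47² - 46² = 2209 - 2116 = 93
b = 2 × 47 × 46 = 4324
c = 47² + 46² = 2209 + 2116 = 4325
Verification: 93² + 4324² = 8649 + 18696976 = 18705625 = 4325² ✓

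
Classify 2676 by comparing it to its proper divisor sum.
abundant

Proper divisors of 2676: sum = 1 + 2 + 3 + 4 + 6 + 12 + 223 + 446 + 669 + 892 + 1338 = 3596
Since 3596 > 2676, 2676 is abundant.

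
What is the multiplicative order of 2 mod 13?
12

13 is prime, so ord(2) divides φ(13) = 12.
Divisors of 12: 1, 2, 3, 4, 6, 12.
Repeated squaring: 2^1 ≡ 2, 2^2 ≡ 4, 2^4 ≡ 3, 2^8 ≡ 9 (mod 13).
Test 2^d mod 13 for each divisor d in increasing order:
2^1 ≡ 2
2^2 ≡ 4
2^3 = 2^2·2^1 ≡ 8
2^4 ≡ 3
2^6 = 2^4·2^2 ≡ 12
2^12 = 2^8·2^4 ≡ 1  ← first divisor giving 1
The order is 12.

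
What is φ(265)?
208

265 = 5 × 53
φ(n) = n × ∏(1 - 1/p) for each prime p dividing n
φ(265) = 265 × (1 - 1/5) × (1 - 1/53) = 208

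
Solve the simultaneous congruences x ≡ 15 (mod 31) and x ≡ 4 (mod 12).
232

Using Chinese Remainder Theorem:
M = 31 × 12 = 372
M1 = 12, M2 = 31
y1 = 12^(-1) mod 31 = 13
y2 = 31^(-1) mod 12 = 7
x = (15×12×13 + 4×31×7) mod 372 = 232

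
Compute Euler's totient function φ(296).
144

296 = 2^3 × 37
φ(n) = n × ∏(1 - 1/p) for each prime p dividing n
φ(296) = 296 × (1 - 1/2) × (1 - 1/37) = 144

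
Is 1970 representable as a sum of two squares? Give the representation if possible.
11² + 43² (a=11, b=43)

Factorization: 1970 = 2 × 5 × 197
By Fermat: n is sum of two squares iff every prime p ≡ 3 (mod 4) appears to even power.
All primes ≡ 3 (mod 4) appear to even power.
Search a = 0, 1, 2, … for 1970 - a² a perfect square: first hit at a = 11: 1970 - 121 = 1849 = 43².
1970 = 11² + 43² = 121 + 1849 ✓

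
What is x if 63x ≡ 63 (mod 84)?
x ≡ 1 (mod 4)

gcd(63, 84) = 21, which divides 63, so solutions exist.
Divide through by 21: 3x ≡ 3 (mod 4).
Find 3^(-1) mod 4 by the extended Euclidean algorithm:
4 = 1 × 3 + 1  ⟹  1 = (1)·4 + (-1)·3
So (-1)·3 ≡ 1 (mod 4), i.e. 3^(-1) ≡ -1 ≡ 3 (mod 4).
x ≡ 3 × 3 = 9 ≡ 1 (mod 4).
Check: 63 × 1 = 63 ≡ 63 (mod 84).
x ≡ 1 (mod 4), giving 21 solutions mod 84.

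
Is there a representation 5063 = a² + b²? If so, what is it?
Not possible

Factorization: 5063 = 61 × 83
By Fermat: n is sum of two squares iff every prime p ≡ 3 (mod 4) appears to even power.
Prime(s) ≡ 3 (mod 4) with odd exponent: [(83, 1)]
Therefore 5063 cannot be expressed as a² + b².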